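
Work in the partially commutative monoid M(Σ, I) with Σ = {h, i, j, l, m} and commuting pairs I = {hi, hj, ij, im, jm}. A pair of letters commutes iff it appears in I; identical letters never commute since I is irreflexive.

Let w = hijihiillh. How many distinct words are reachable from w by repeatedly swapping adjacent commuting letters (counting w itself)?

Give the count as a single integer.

piece 0:h — minimal
piece 1:i — minimal
piece 2:j — minimal
piece 3:i rests on {1:i}
piece 4:h rests on {0:h}
piece 5:i rests on {3:i}
piece 6:i rests on {5:i}
piece 7:l rests on {2:j, 4:h, 6:i}
piece 8:l rests on {7:l}
piece 9:h rests on {8:l}
minimal pieces: {0:h, 1:i, 2:j}
ways to finish when only these pieces remain (= sum over removing one remaining piece with nothing left below it):
  1 left: {9}→1
  2 left: {8,9}→1
  3 left: {7,8,9}→1
  4 left: {2,7,8,9}→1  {4,7,8,9}→1  {6,7,8,9}→1
  5 left: {0,4,7,8,9}→1  {2,4,7,8,9}→2  {2,6,7,8,9}→2  {4,6,7,8,9}→2  {5,6,7,8,9}→1
  6 left: {0,2,4,7,8,9}→3  {0,4,6,7,8,9}→3  {2,4,6,7,8,9}→6  {2,5,6,7,8,9}→3  {3,5,6,7,8,9}→1  {4,5,6,7,8,9}→3
  7 left: {0,2,4,6,7,8,9}→12  {0,4,5,6,7,8,9}→6  {1,3,5,6,7,8,9}→1  {2,3,5,6,7,8,9}→4  {2,4,5,6,7,8,9}→12  {3,4,5,6,7,8,9}→4
  8 left: {0,2,4,5,6,7,8,9}→30  {0,3,4,5,6,7,8,9}→10  {1,2,3,5,6,7,8,9}→5  {1,3,4,5,6,7,8,9}→5  {2,3,4,5,6,7,8,9}→20
  placing 0:h first → 30 extensions
  placing 1:i first → 60 extensions
  placing 2:j first → 15 extensions
total linear extensions = 105

105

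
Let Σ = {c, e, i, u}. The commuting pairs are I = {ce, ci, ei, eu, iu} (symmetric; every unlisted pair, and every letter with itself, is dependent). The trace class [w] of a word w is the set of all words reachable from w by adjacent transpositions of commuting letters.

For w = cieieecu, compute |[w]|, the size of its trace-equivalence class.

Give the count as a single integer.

560

#0=c has no predecessor
#1=i has no predecessor
#2=e has no predecessor
#3=i depends on [1:i]
#4=e depends on [2:e]
#5=e depends on [4:e]
#6=c depends on [0:c]
#7=u depends on [6:c]
sources: [0:c, 1:i, 2:e]
N(rest) = Σ N(rest − s) over sources s of rest; N(one piece) = 1:
  size 1 → [3]=1  [5]=1  [7]=1
  size 2 → [1,3]=1  [3,5]=2  [3,7]=2  [4,5]=1  [5,7]=2  [6,7]=1
  size 3 → [0,6,7]=1  [1,3,5]=3  [1,3,7]=3  [2,4,5]=1  [3,4,5]=3  [3,5,7]=6  [3,6,7]=3  [4,5,7]=3  [5,6,7]=3
  size 4 → [0,3,6,7]=4  [0,5,6,7]=4  [1,3,4,5]=6  [1,3,5,7]=12  [1,3,6,7]=6  [2,3,4,5]=4  [2,4,5,7]=4  [3,4,5,7]=12  [3,5,6,7]=12  [4,5,6,7]=6
  size 5 → [0,1,3,6,7]=10  [0,3,5,6,7]=20  [0,4,5,6,7]=10  [1,2,3,4,5]=10  [1,3,4,5,7]=30  [1,3,5,6,7]=30  [2,3,4,5,7]=20  [2,4,5,6,7]=10  [3,4,5,6,7]=30
  size 6 → [0,1,3,5,6,7]=60  [0,2,4,5,6,7]=20  [0,3,4,5,6,7]=60  [1,2,3,4,5,7]=60  [1,3,4,5,6,7]=90  [2,3,4,5,6,7]=60
  first=0(c) contributes 210
  first=1(i) contributes 140
  first=2(e) contributes 210
|[w]| = 560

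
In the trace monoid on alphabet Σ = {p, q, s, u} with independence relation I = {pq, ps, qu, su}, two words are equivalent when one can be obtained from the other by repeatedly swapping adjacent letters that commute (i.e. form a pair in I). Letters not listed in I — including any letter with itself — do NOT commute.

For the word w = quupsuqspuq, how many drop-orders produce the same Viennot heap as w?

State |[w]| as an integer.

462

0(q) covers ∅
1(u) covers ∅
2(u) covers 1:u
3(p) covers 2:u
4(s) covers 0:q
5(u) covers 3:p
6(q) covers 4:s
7(s) covers 6:q
8(p) covers 5:u
9(u) covers 8:p
10(q) covers 7:s
floor of heap: 0:q, 1:u
completions by unplaced set U, small U first (add the entries for U minus each lowest piece of U):
  |U|=1: {9}:1  {10}:1
  |U|=2: {7,10}:1  {8,9}:1  {9,10}:2
  |U|=3: {5,8,9}:1  {6,7,10}:1  {7,9,10}:3  {8,9,10}:3
  |U|=4: {3,5,8,9}:1  {4,6,7,10}:1  {5,8,9,10}:4  {6,7,9,10}:4  {7,8,9,10}:6
  |U|=5: {0,4,6,7,10}:1  {2,3,5,8,9}:1  {3,5,8,9,10}:5  {4,6,7,9,10}:5  {5,7,8,9,10}:10  {6,7,8,9,10}:10
  |U|=6: {0,4,6,7,9,10}:6  {1,2,3,5,8,9}:1  {2,3,5,8,9,10}:6  {3,5,7,8,9,10}:15  {4,6,7,8,9,10}:15  {5,6,7,8,9,10}:20
  |U|=7: {0,4,6,7,8,9,10}:21  {1,2,3,5,8,9,10}:7  {2,3,5,7,8,9,10}:21  {3,5,6,7,8,9,10}:35  {4,5,6,7,8,9,10}:35
  |U|=8: {0,4,5,6,7,8,9,10}:56  {1,2,3,5,7,8,9,10}:28  {2,3,5,6,7,8,9,10}:56  {3,4,5,6,7,8,9,10}:70
  |U|=9: {0,3,4,5,6,7,8,9,10}:126  {1,2,3,5,6,7,8,9,10}:84  {2,3,4,5,6,7,8,9,10}:126
  start at 0(q): 210
  start at 1(u): 252
sum over floor = 462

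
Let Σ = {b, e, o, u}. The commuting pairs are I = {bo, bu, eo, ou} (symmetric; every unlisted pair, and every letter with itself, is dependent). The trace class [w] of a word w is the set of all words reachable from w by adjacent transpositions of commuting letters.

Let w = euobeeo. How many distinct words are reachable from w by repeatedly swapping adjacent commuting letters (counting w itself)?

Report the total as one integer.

0(e) covers ∅
1(u) covers 0:e
2(o) covers ∅
3(b) covers 0:e
4(e) covers 1:u, 3:b
5(e) covers 4:e
6(o) covers 2:o
floor of heap: 0:e, 2:o
completions by unplaced set U, small U first (add the entries for U minus each lowest piece of U):
  |U|=1: {5}:1  {6}:1
  |U|=2: {2,6}:1  {4,5}:1  {5,6}:2
  |U|=3: {1,4,5}:1  {2,5,6}:3  {3,4,5}:1  {4,5,6}:3
  |U|=4: {1,3,4,5}:2  {1,4,5,6}:4  {2,4,5,6}:6  {3,4,5,6}:4
  |U|=5: {0,1,3,4,5}:2  {1,2,4,5,6}:10  {1,3,4,5,6}:10  {2,3,4,5,6}:10
  start at 0(e): 30
  start at 2(o): 12
sum over floor = 42

42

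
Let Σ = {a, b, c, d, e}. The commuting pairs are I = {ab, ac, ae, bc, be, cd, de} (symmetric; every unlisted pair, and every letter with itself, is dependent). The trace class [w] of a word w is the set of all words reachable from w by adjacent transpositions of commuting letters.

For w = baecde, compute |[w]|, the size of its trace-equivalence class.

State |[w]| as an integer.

40

0(b) covers ∅
1(a) covers ∅
2(e) covers ∅
3(c) covers 2:e
4(d) covers 0:b, 1:a
5(e) covers 3:c
floor of heap: 0:b, 1:a, 2:e
completions by unplaced set U, small U first (add the entries for U minus each lowest piece of U):
  |U|=1: {4}:1  {5}:1
  |U|=2: {0,4}:1  {1,4}:1  {3,5}:1  {4,5}:2
  |U|=3: {0,1,4}:2  {0,4,5}:3  {1,4,5}:3  {2,3,5}:1  {3,4,5}:3
  |U|=4: {0,1,4,5}:8  {0,3,4,5}:6  {1,3,4,5}:6  {2,3,4,5}:4
  start at 0(b): 10
  start at 1(a): 10
  start at 2(e): 20
sum over floor = 40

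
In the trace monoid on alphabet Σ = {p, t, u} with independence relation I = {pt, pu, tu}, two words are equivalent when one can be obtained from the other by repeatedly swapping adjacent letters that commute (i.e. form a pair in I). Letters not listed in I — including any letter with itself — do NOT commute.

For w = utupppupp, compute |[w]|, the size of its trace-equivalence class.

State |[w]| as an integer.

#0=u has no predecessor
#1=t has no predecessor
#2=u depends on [0:u]
#3=p has no predecessor
#4=p depends on [3:p]
#5=p depends on [4:p]
#6=u depends on [2:u]
#7=p depends on [5:p]
#8=p depends on [7:p]
sources: [0:u, 1:t, 3:p]
N(rest) = Σ N(rest − s) over sources s of rest; N(one piece) = 1:
  size 1 → [1]=1  [6]=1  [8]=1
  size 2 → [1,6]=2  [1,8]=2  [2,6]=1  [6,8]=2  [7,8]=1
  size 3 → [0,2,6]=1  [1,2,6]=3  [1,6,8]=6  [1,7,8]=3  [2,6,8]=3  [5,7,8]=1  [6,7,8]=3
  size 4 → [0,1,2,6]=4  [0,2,6,8]=4  [1,2,6,8]=12  [1,5,7,8]=4  [1,6,7,8]=12  [2,6,7,8]=6  [4,5,7,8]=1  [5,6,7,8]=4
  size 5 → [0,1,2,6,8]=20  [0,2,6,7,8]=10  [1,2,6,7,8]=30  [1,4,5,7,8]=5  [1,5,6,7,8]=20  [2,5,6,7,8]=10  [3,4,5,7,8]=1  [4,5,6,7,8]=5
  size 6 → [0,1,2,6,7,8]=60  [0,2,5,6,7,8]=20  [1,2,5,6,7,8]=60  [1,3,4,5,7,8]=6  [1,4,5,6,7,8]=30  [2,4,5,6,7,8]=15  [3,4,5,6,7,8]=6
  size 7 → [0,1,2,5,6,7,8]=140  [0,2,4,5,6,7,8]=35  [1,2,4,5,6,7,8]=105  [1,3,4,5,6,7,8]=42  [2,3,4,5,6,7,8]=21
  first=0(u) contributes 168
  first=1(t) contributes 56
  first=3(p) contributes 280
|[w]| = 504

504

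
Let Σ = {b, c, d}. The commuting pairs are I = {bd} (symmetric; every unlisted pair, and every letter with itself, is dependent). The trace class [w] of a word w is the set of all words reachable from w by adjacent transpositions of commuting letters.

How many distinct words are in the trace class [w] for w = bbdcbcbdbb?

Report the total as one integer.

0(b) covers ∅
1(b) covers 0:b
2(d) covers ∅
3(c) covers 1:b, 2:d
4(b) covers 3:c
5(c) covers 4:b
6(b) covers 5:c
7(d) covers 5:c
8(b) covers 6:b
9(b) covers 8:b
floor of heap: 0:b, 2:d
completions by unplaced set U, small U first (add the entries for U minus each lowest piece of U):
  |U|=1: {7}:1  {9}:1
  |U|=2: {7,9}:2  {8,9}:1
  |U|=3: {6,8,9}:1  {7,8,9}:3
  |U|=4: {6,7,8,9}:4
  |U|=5: {5,6,7,8,9}:4
  |U|=6: {4,5,6,7,8,9}:4
  |U|=7: {3,4,5,6,7,8,9}:4
  |U|=8: {1,3,4,5,6,7,8,9}:4  {2,3,4,5,6,7,8,9}:4
  start at 0(b): 8
  start at 2(d): 4
sum over floor = 12

12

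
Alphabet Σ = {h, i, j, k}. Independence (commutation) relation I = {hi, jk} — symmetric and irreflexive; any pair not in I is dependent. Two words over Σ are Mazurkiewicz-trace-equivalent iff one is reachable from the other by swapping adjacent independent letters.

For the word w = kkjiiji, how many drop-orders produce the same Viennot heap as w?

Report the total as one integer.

#0=k has no predecessor
#1=k depends on [0:k]
#2=j has no predecessor
#3=i depends on [1:k, 2:j]
#4=i depends on [3:i]
#5=j depends on [4:i]
#6=i depends on [5:j]
sources: [0:k, 2:j]
N(rest) = Σ N(rest − s) over sources s of rest; N(one piece) = 1:
  size 1 → [6]=1
  size 2 → [5,6]=1
  size 3 → [4,5,6]=1
  size 4 → [3,4,5,6]=1
  size 5 → [1,3,4,5,6]=1  [2,3,4,5,6]=1
  first=0(k) contributes 2
  first=2(j) contributes 1
|[w]| = 3

3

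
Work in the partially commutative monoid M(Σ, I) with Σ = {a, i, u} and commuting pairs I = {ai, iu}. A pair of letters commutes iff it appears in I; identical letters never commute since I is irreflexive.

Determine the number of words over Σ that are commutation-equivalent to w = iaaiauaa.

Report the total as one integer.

28

#0=i has no predecessor
#1=a has no predecessor
#2=a depends on [1:a]
#3=i depends on [0:i]
#4=a depends on [2:a]
#5=u depends on [4:a]
#6=a depends on [5:u]
#7=a depends on [6:a]
sources: [0:i, 1:a]
N(rest) = Σ N(rest − s) over sources s of rest; N(one piece) = 1:
  size 1 → [3]=1  [7]=1
  size 2 → [0,3]=1  [3,7]=2  [6,7]=1
  size 3 → [0,3,7]=3  [3,6,7]=3  [5,6,7]=1
  size 4 → [0,3,6,7]=6  [3,5,6,7]=4  [4,5,6,7]=1
  size 5 → [0,3,5,6,7]=10  [2,4,5,6,7]=1  [3,4,5,6,7]=5
  size 6 → [0,3,4,5,6,7]=15  [1,2,4,5,6,7]=1  [2,3,4,5,6,7]=6
  first=0(i) contributes 7
  first=1(a) contributes 21
|[w]| = 28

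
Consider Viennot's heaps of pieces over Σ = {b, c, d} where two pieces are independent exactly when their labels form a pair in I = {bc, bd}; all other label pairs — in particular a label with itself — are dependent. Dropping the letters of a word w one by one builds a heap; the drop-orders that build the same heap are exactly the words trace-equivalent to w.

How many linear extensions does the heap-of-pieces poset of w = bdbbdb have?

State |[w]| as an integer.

15

piece 0:b — minimal
piece 1:d — minimal
piece 2:b rests on {0:b}
piece 3:b rests on {2:b}
piece 4:d rests on {1:d}
piece 5:b rests on {3:b}
minimal pieces: {0:b, 1:d}
ways to finish when only these pieces remain (= sum over removing one remaining piece with nothing left below it):
  1 left: {4}→1  {5}→1
  2 left: {1,4}→1  {3,5}→1  {4,5}→2
  3 left: {1,4,5}→3  {2,3,5}→1  {3,4,5}→3
  4 left: {0,2,3,5}→1  {1,3,4,5}→6  {2,3,4,5}→4
  placing 0:b first → 10 extensions
  placing 1:d first → 5 extensions
total linear extensions = 15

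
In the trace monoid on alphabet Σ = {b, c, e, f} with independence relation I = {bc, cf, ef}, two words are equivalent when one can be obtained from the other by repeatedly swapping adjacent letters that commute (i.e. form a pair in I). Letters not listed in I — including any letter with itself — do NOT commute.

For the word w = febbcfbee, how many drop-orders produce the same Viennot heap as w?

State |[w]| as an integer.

11

drop 0:f onto floor
drop 1:e onto floor
drop 2:b onto {0:f, 1:e}
drop 3:b onto {2:b}
drop 4:c onto {1:e}
drop 5:f onto {3:b}
drop 6:b onto {5:f}
drop 7:e onto {4:c, 6:b}
drop 8:e onto {7:e}
ground layer = {0:f, 1:e}
drop-orders for the pieces not yet dropped (sum over which currently-grounded one goes next):
  1 to go: {8} 1
  2 to go: {7,8} 1
  3 to go: {4,7,8} 1  {6,7,8} 1
  4 to go: {4,6,7,8} 2  {5,6,7,8} 1
  5 to go: {3,5,6,7,8} 1  {4,5,6,7,8} 3
  6 to go: {2,3,5,6,7,8} 1  {3,4,5,6,7,8} 4
  7 to go: {0,2,3,5,6,7,8} 1  {2,3,4,5,6,7,8} 5
  if 0:f drops first: 5 orders
  if 1:e drops first: 6 orders
heap linearizations: 11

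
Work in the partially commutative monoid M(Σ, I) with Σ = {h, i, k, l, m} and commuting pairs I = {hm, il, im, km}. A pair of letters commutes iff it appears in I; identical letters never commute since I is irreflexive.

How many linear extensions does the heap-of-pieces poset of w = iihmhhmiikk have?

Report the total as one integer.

55

piece 0:i — minimal
piece 1:i rests on {0:i}
piece 2:h rests on {1:i}
piece 3:m — minimal
piece 4:h rests on {2:h}
piece 5:h rests on {4:h}
piece 6:m rests on {3:m}
piece 7:i rests on {5:h}
piece 8:i rests on {7:i}
piece 9:k rests on {8:i}
piece 10:k rests on {9:k}
minimal pieces: {0:i, 3:m}
ways to finish when only these pieces remain (= sum over removing one remaining piece with nothing left below it):
  1 left: {6}→1  {10}→1
  2 left: {3,6}→1  {6,10}→2  {9,10}→1
  3 left: {3,6,10}→3  {6,9,10}→3  {8,9,10}→1
  4 left: {3,6,9,10}→6  {6,8,9,10}→4  {7,8,9,10}→1
  5 left: {3,6,8,9,10}→10  {5,7,8,9,10}→1  {6,7,8,9,10}→5
  6 left: {3,6,7,8,9,10}→15  {4,5,7,8,9,10}→1  {5,6,7,8,9,10}→6
  7 left: {2,4,5,7,8,9,10}→1  {3,5,6,7,8,9,10}→21  {4,5,6,7,8,9,10}→7
  8 left: {1,2,4,5,7,8,9,10}→1  {2,4,5,6,7,8,9,10}→8  {3,4,5,6,7,8,9,10}→28
  9 left: {0,1,2,4,5,7,8,9,10}→1  {1,2,4,5,6,7,8,9,10}→9  {2,3,4,5,6,7,8,9,10}→36
  placing 0:i first → 45 extensions
  placing 3:m first → 10 extensions
total linear extensions = 55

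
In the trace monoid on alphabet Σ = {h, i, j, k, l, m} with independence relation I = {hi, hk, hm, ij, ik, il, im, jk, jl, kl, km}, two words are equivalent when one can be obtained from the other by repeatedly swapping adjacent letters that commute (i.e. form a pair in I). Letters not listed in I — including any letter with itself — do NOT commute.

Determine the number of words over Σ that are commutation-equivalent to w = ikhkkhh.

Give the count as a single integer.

140

#0=i has no predecessor
#1=k has no predecessor
#2=h has no predecessor
#3=k depends on [1:k]
#4=k depends on [3:k]
#5=h depends on [2:h]
#6=h depends on [5:h]
sources: [0:i, 1:k, 2:h]
N(rest) = Σ N(rest − s) over sources s of rest; N(one piece) = 1:
  size 1 → [0]=1  [4]=1  [6]=1
  size 2 → [0,4]=2  [0,6]=2  [3,4]=1  [4,6]=2  [5,6]=1
  size 3 → [0,3,4]=3  [0,4,6]=6  [0,5,6]=3  [1,3,4]=1  [2,5,6]=1  [3,4,6]=3  [4,5,6]=3
  size 4 → [0,1,3,4]=4  [0,2,5,6]=4  [0,3,4,6]=12  [0,4,5,6]=12  [1,3,4,6]=4  [2,4,5,6]=4  [3,4,5,6]=6
  size 5 → [0,1,3,4,6]=20  [0,2,4,5,6]=20  [0,3,4,5,6]=30  [1,3,4,5,6]=10  [2,3,4,5,6]=10
  first=0(i) contributes 20
  first=1(k) contributes 60
  first=2(h) contributes 60
|[w]| = 140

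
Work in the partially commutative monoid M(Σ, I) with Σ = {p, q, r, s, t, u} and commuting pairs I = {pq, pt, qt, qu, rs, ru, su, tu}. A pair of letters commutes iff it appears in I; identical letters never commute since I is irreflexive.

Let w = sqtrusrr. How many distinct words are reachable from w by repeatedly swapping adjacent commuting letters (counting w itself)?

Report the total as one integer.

64

drop 0:s onto floor
drop 1:q onto {0:s}
drop 2:t onto {0:s}
drop 3:r onto {1:q, 2:t}
drop 4:u onto floor
drop 5:s onto {1:q, 2:t}
drop 6:r onto {3:r}
drop 7:r onto {6:r}
ground layer = {0:s, 4:u}
drop-orders for the pieces not yet dropped (sum over which currently-grounded one goes next):
  1 to go: {4} 1  {5} 1  {7} 1
  2 to go: {4,5} 2  {4,7} 2  {5,7} 2  {6,7} 1
  3 to go: {3,6,7} 1  {4,5,7} 6  {4,6,7} 3  {5,6,7} 3
  4 to go: {3,4,6,7} 4  {3,5,6,7} 4  {4,5,6,7} 12
  5 to go: {1,3,5,6,7} 4  {2,3,5,6,7} 4  {3,4,5,6,7} 20
  6 to go: {1,2,3,5,6,7} 8  {1,3,4,5,6,7} 24  {2,3,4,5,6,7} 24
  if 0:s drops first: 56 orders
  if 4:u drops first: 8 orders
heap linearizations: 64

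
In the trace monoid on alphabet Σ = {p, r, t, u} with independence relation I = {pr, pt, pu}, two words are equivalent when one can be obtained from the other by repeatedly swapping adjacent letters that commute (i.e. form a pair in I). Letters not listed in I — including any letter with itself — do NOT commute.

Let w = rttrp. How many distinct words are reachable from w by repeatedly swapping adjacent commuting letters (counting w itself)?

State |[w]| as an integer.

5

drop 0:r onto floor
drop 1:t onto {0:r}
drop 2:t onto {1:t}
drop 3:r onto {2:t}
drop 4:p onto floor
ground layer = {0:r, 4:p}
drop-orders for the pieces not yet dropped (sum over which currently-grounded one goes next):
  1 to go: {3} 1  {4} 1
  2 to go: {2,3} 1  {3,4} 2
  3 to go: {1,2,3} 1  {2,3,4} 3
  if 0:r drops first: 4 orders
  if 4:p drops first: 1 orders
heap linearizations: 5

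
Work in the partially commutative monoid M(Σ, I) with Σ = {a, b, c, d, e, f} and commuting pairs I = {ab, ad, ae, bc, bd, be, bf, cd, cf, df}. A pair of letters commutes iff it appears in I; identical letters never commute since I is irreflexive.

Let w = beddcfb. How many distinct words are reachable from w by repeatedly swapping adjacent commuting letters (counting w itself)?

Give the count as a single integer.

drop 0:b onto floor
drop 1:e onto floor
drop 2:d onto {1:e}
drop 3:d onto {2:d}
drop 4:c onto {1:e}
drop 5:f onto {1:e}
drop 6:b onto {0:b}
ground layer = {0:b, 1:e}
drop-orders for the pieces not yet dropped (sum over which currently-grounded one goes next):
  1 to go: {3} 1  {4} 1  {5} 1  {6} 1
  2 to go: {0,6} 1  {2,3} 1  {3,4} 2  {3,5} 2  {3,6} 2  {4,5} 2  {4,6} 2  {5,6} 2
  3 to go: {0,3,6} 3  {0,4,6} 3  {0,5,6} 3  {2,3,4} 3  {2,3,5} 3  {2,3,6} 3  {3,4,5} 6  {3,4,6} 6  {3,5,6} 6  {4,5,6} 6
  4 to go: {0,2,3,6} 6  {0,3,4,6} 12  {0,3,5,6} 12  {0,4,5,6} 12  {2,3,4,5} 12  {2,3,4,6} 12  {2,3,5,6} 12  {3,4,5,6} 24
  5 to go: {0,2,3,4,6} 30  {0,2,3,5,6} 30  {0,3,4,5,6} 60  {1,2,3,4,5} 12  {2,3,4,5,6} 60
  if 0:b drops first: 72 orders
  if 1:e drops first: 180 orders
heap linearizations: 252

252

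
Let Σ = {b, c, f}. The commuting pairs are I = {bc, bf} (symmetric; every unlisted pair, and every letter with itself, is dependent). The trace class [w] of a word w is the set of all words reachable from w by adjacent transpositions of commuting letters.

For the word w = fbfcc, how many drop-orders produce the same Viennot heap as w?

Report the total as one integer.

5

piece 0:f — minimal
piece 1:b — minimal
piece 2:f rests on {0:f}
piece 3:c rests on {2:f}
piece 4:c rests on {3:c}
minimal pieces: {0:f, 1:b}
ways to finish when only these pieces remain (= sum over removing one remaining piece with nothing left below it):
  1 left: {1}→1  {4}→1
  2 left: {1,4}→2  {3,4}→1
  3 left: {1,3,4}→3  {2,3,4}→1
  placing 0:f first → 4 extensions
  placing 1:b first → 1 extensions
total linear extensions = 5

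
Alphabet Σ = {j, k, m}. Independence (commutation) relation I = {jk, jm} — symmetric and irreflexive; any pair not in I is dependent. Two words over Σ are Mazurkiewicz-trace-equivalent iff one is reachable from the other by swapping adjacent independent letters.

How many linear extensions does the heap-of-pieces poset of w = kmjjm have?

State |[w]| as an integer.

piece 0:k — minimal
piece 1:m rests on {0:k}
piece 2:j — minimal
piece 3:j rests on {2:j}
piece 4:m rests on {1:m}
minimal pieces: {0:k, 2:j}
ways to finish when only these pieces remain (= sum over removing one remaining piece with nothing left below it):
  1 left: {3}→1  {4}→1
  2 left: {1,4}→1  {2,3}→1  {3,4}→2
  3 left: {0,1,4}→1  {1,3,4}→3  {2,3,4}→3
  placing 0:k first → 6 extensions
  placing 2:j first → 4 extensions
total linear extensions = 10

10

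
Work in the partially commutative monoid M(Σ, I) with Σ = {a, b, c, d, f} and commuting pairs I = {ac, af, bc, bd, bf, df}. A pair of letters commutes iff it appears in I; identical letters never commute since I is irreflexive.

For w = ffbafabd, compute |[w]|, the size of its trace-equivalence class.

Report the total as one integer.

112

piece 0:f — minimal
piece 1:f rests on {0:f}
piece 2:b — minimal
piece 3:a rests on {2:b}
piece 4:f rests on {1:f}
piece 5:a rests on {3:a}
piece 6:b rests on {5:a}
piece 7:d rests on {5:a}
minimal pieces: {0:f, 2:b}
ways to finish when only these pieces remain (= sum over removing one remaining piece with nothing left below it):
  1 left: {4}→1  {6}→1  {7}→1
  2 left: {1,4}→1  {4,6}→2  {4,7}→2  {6,7}→2
  3 left: {0,1,4}→1  {1,4,6}→3  {1,4,7}→3  {4,6,7}→6  {5,6,7}→2
  4 left: {0,1,4,6}→4  {0,1,4,7}→4  {1,4,6,7}→12  {3,5,6,7}→2  {4,5,6,7}→8
  5 left: {0,1,4,6,7}→20  {1,4,5,6,7}→20  {2,3,5,6,7}→2  {3,4,5,6,7}→10
  6 left: {0,1,4,5,6,7}→40  {1,3,4,5,6,7}→30  {2,3,4,5,6,7}→12
  placing 0:f first → 42 extensions
  placing 2:b first → 70 extensions
total linear extensions = 112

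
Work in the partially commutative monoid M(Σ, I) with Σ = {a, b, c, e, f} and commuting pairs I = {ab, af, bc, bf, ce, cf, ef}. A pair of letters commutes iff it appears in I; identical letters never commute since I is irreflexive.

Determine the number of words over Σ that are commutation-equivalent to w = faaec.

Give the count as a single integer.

10

drop 0:f onto floor
drop 1:a onto floor
drop 2:a onto {1:a}
drop 3:e onto {2:a}
drop 4:c onto {2:a}
ground layer = {0:f, 1:a}
drop-orders for the pieces not yet dropped (sum over which currently-grounded one goes next):
  1 to go: {0} 1  {3} 1  {4} 1
  2 to go: {0,3} 2  {0,4} 2  {3,4} 2
  3 to go: {0,3,4} 6  {2,3,4} 2
  if 0:f drops first: 2 orders
  if 1:a drops first: 8 orders
heap linearizations: 10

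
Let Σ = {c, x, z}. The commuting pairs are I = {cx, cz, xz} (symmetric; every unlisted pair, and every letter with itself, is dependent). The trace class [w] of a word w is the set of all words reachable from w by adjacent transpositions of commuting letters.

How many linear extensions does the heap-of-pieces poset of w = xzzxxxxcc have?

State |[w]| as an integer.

piece 0:x — minimal
piece 1:z — minimal
piece 2:z rests on {1:z}
piece 3:x rests on {0:x}
piece 4:x rests on {3:x}
piece 5:x rests on {4:x}
piece 6:x rests on {5:x}
piece 7:c — minimal
piece 8:c rests on {7:c}
minimal pieces: {0:x, 1:z, 7:c}
ways to finish when only these pieces remain (= sum over removing one remaining piece with nothing left below it):
  1 left: {2}→1  {6}→1  {8}→1
  2 left: {1,2}→1  {2,6}→2  {2,8}→2  {5,6}→1  {6,8}→2  {7,8}→1
  3 left: {1,2,6}→3  {1,2,8}→3  {2,5,6}→3  {2,6,8}→6  {2,7,8}→3  {4,5,6}→1  {5,6,8}→3  {6,7,8}→3
  4 left: {1,2,5,6}→6  {1,2,6,8}→12  {1,2,7,8}→6  {2,4,5,6}→4  {2,5,6,8}→12  {2,6,7,8}→12  {3,4,5,6}→1  {4,5,6,8}→4  {5,6,7,8}→6
  5 left: {0,3,4,5,6}→1  {1,2,4,5,6}→10  {1,2,5,6,8}→30  {1,2,6,7,8}→30  {2,3,4,5,6}→5  {2,4,5,6,8}→20  {2,5,6,7,8}→30  {3,4,5,6,8}→5  {4,5,6,7,8}→10
  6 left: {0,2,3,4,5,6}→6  {0,3,4,5,6,8}→6  {1,2,3,4,5,6}→15  {1,2,4,5,6,8}→60  {1,2,5,6,7,8}→90  {2,3,4,5,6,8}→30  {2,4,5,6,7,8}→60  {3,4,5,6,7,8}→15
  7 left: {0,1,2,3,4,5,6}→21  {0,2,3,4,5,6,8}→42  {0,3,4,5,6,7,8}→21  {1,2,3,4,5,6,8}→105  {1,2,4,5,6,7,8}→210  {2,3,4,5,6,7,8}→105
  placing 0:x first → 420 extensions
  placing 1:z first → 168 extensions
  placing 7:c first → 168 extensions
total linear extensions = 756

756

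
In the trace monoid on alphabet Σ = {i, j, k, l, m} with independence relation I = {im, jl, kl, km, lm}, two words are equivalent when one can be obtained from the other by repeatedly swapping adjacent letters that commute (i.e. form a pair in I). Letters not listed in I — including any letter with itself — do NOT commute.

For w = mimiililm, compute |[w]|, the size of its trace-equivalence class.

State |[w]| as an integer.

84

#0=m has no predecessor
#1=i has no predecessor
#2=m depends on [0:m]
#3=i depends on [1:i]
#4=i depends on [3:i]
#5=l depends on [4:i]
#6=i depends on [5:l]
#7=l depends on [6:i]
#8=m depends on [2:m]
sources: [0:m, 1:i]
N(rest) = Σ N(rest − s) over sources s of rest; N(one piece) = 1:
  size 1 → [7]=1  [8]=1
  size 2 → [2,8]=1  [6,7]=1  [7,8]=2
  size 3 → [0,2,8]=1  [2,7,8]=3  [5,6,7]=1  [6,7,8]=3
  size 4 → [0,2,7,8]=4  [2,6,7,8]=6  [4,5,6,7]=1  [5,6,7,8]=4
  size 5 → [0,2,6,7,8]=10  [2,5,6,7,8]=10  [3,4,5,6,7]=1  [4,5,6,7,8]=5
  size 6 → [0,2,5,6,7,8]=20  [1,3,4,5,6,7]=1  [2,4,5,6,7,8]=15  [3,4,5,6,7,8]=6
  size 7 → [0,2,4,5,6,7,8]=35  [1,3,4,5,6,7,8]=7  [2,3,4,5,6,7,8]=21
  first=0(m) contributes 28
  first=1(i) contributes 56
|[w]| = 84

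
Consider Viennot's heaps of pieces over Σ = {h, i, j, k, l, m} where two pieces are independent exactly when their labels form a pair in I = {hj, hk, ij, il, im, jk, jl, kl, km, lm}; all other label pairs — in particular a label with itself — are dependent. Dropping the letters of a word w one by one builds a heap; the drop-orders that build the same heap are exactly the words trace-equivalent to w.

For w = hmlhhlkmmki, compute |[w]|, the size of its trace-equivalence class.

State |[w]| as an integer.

780

#0=h has no predecessor
#1=m depends on [0:h]
#2=l depends on [0:h]
#3=h depends on [1:m, 2:l]
#4=h depends on [3:h]
#5=l depends on [4:h]
#6=k has no predecessor
#7=m depends on [4:h]
#8=m depends on [7:m]
#9=k depends on [6:k]
#10=i depends on [4:h, 9:k]
sources: [0:h, 6:k]
N(rest) = Σ N(rest − s) over sources s of rest; N(one piece) = 1:
  size 1 → [5]=1  [8]=1  [10]=1
  size 2 → [5,8]=2  [5,10]=2  [7,8]=1  [8,10]=2  [9,10]=1
  size 3 → [5,7,8]=3  [5,8,10]=6  [5,9,10]=3  [6,9,10]=1  [7,8,10]=3  [8,9,10]=3
  size 4 → [5,6,9,10]=4  [5,7,8,10]=12  [5,8,9,10]=12  [6,8,9,10]=4  [7,8,9,10]=6
  size 5 → [4,5,7,8,10]=12  [5,6,8,9,10]=20  [5,7,8,9,10]=30  [6,7,8,9,10]=10
  size 6 → [3,4,5,7,8,10]=12  [4,5,7,8,9,10]=42  [5,6,7,8,9,10]=60
  size 7 → [1,3,4,5,7,8,10]=12  [2,3,4,5,7,8,10]=12  [3,4,5,7,8,9,10]=54  [4,5,6,7,8,9,10]=102
  size 8 → [1,2,3,4,5,7,8,10]=24  [1,3,4,5,7,8,9,10]=66  [2,3,4,5,7,8,9,10]=66  [3,4,5,6,7,8,9,10]=156
  size 9 → [0,1,2,3,4,5,7,8,10]=24  [1,2,3,4,5,7,8,9,10]=156  [1,3,4,5,6,7,8,9,10]=222  [2,3,4,5,6,7,8,9,10]=222
  first=0(h) contributes 600
  first=6(k) contributes 180
|[w]| = 780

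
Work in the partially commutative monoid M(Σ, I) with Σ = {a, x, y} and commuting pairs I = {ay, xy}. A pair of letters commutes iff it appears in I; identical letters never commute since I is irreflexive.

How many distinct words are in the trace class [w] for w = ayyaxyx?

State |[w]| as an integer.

35

0(a) covers ∅
1(y) covers ∅
2(y) covers 1:y
3(a) covers 0:a
4(x) covers 3:a
5(y) covers 2:y
6(x) covers 4:x
floor of heap: 0:a, 1:y
completions by unplaced set U, small U first (add the entries for U minus each lowest piece of U):
  |U|=1: {5}:1  {6}:1
  |U|=2: {2,5}:1  {4,6}:1  {5,6}:2
  |U|=3: {1,2,5}:1  {2,5,6}:3  {3,4,6}:1  {4,5,6}:3
  |U|=4: {0,3,4,6}:1  {1,2,5,6}:4  {2,4,5,6}:6  {3,4,5,6}:4
  |U|=5: {0,3,4,5,6}:5  {1,2,4,5,6}:10  {2,3,4,5,6}:10
  start at 0(a): 20
  start at 1(y): 15
sum over floor = 35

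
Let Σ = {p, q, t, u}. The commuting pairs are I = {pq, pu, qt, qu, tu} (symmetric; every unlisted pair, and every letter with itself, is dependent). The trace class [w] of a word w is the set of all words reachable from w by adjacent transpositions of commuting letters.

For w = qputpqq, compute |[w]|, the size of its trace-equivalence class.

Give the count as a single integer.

#0=q has no predecessor
#1=p has no predecessor
#2=u has no predecessor
#3=t depends on [1:p]
#4=p depends on [3:t]
#5=q depends on [0:q]
#6=q depends on [5:q]
sources: [0:q, 1:p, 2:u]
N(rest) = Σ N(rest − s) over sources s of rest; N(one piece) = 1:
  size 1 → [2]=1  [4]=1  [6]=1
  size 2 → [2,4]=2  [2,6]=2  [3,4]=1  [4,6]=2  [5,6]=1
  size 3 → [0,5,6]=1  [1,3,4]=1  [2,3,4]=3  [2,4,6]=6  [2,5,6]=3  [3,4,6]=3  [4,5,6]=3
  size 4 → [0,2,5,6]=4  [0,4,5,6]=4  [1,2,3,4]=4  [1,3,4,6]=4  [2,3,4,6]=12  [2,4,5,6]=12  [3,4,5,6]=6
  size 5 → [0,2,4,5,6]=20  [0,3,4,5,6]=10  [1,2,3,4,6]=20  [1,3,4,5,6]=10  [2,3,4,5,6]=30
  first=0(q) contributes 60
  first=1(p) contributes 60
  first=2(u) contributes 20
|[w]| = 140

140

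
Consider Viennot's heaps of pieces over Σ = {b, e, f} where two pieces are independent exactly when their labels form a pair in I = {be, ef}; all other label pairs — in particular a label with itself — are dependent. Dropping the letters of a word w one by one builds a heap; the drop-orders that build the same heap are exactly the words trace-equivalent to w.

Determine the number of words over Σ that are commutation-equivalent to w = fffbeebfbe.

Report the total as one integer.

120

piece 0:f — minimal
piece 1:f rests on {0:f}
piece 2:f rests on {1:f}
piece 3:b rests on {2:f}
piece 4:e — minimal
piece 5:e rests on {4:e}
piece 6:b rests on {3:b}
piece 7:f rests on {6:b}
piece 8:b rests on {7:f}
piece 9:e rests on {5:e}
minimal pieces: {0:f, 4:e}
ways to finish when only these pieces remain (= sum over removing one remaining piece with nothing left below it):
  1 left: {8}→1  {9}→1
  2 left: {5,9}→1  {7,8}→1  {8,9}→2
  3 left: {4,5,9}→1  {5,8,9}→3  {6,7,8}→1  {7,8,9}→3
  4 left: {3,6,7,8}→1  {4,5,8,9}→4  {5,7,8,9}→6  {6,7,8,9}→4
  5 left: {2,3,6,7,8}→1  {3,6,7,8,9}→5  {4,5,7,8,9}→10  {5,6,7,8,9}→10
  6 left: {1,2,3,6,7,8}→1  {2,3,6,7,8,9}→6  {3,5,6,7,8,9}→15  {4,5,6,7,8,9}→20
  7 left: {0,1,2,3,6,7,8}→1  {1,2,3,6,7,8,9}→7  {2,3,5,6,7,8,9}→21  {3,4,5,6,7,8,9}→35
  8 left: {0,1,2,3,6,7,8,9}→8  {1,2,3,5,6,7,8,9}→28  {2,3,4,5,6,7,8,9}→56
  placing 0:f first → 84 extensions
  placing 4:e first → 36 extensions
total linear extensions = 120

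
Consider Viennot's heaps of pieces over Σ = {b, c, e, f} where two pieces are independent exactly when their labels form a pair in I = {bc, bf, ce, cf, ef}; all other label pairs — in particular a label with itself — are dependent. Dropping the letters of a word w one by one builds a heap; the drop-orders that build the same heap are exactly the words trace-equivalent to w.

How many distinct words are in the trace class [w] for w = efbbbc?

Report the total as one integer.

30

0(e) covers ∅
1(f) covers ∅
2(b) covers 0:e
3(b) covers 2:b
4(b) covers 3:b
5(c) covers ∅
floor of heap: 0:e, 1:f, 5:c
completions by unplaced set U, small U first (add the entries for U minus each lowest piece of U):
  |U|=1: {1}:1  {4}:1  {5}:1
  |U|=2: {1,4}:2  {1,5}:2  {3,4}:1  {4,5}:2
  |U|=3: {1,3,4}:3  {1,4,5}:6  {2,3,4}:1  {3,4,5}:3
  |U|=4: {0,2,3,4}:1  {1,2,3,4}:4  {1,3,4,5}:12  {2,3,4,5}:4
  start at 0(e): 20
  start at 1(f): 5
  start at 5(c): 5
sum over floor = 30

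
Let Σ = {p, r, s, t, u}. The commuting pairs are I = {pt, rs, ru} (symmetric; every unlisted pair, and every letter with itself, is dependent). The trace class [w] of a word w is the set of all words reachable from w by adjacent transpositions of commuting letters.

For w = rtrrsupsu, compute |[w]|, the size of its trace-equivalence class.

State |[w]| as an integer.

piece 0:r — minimal
piece 1:t rests on {0:r}
piece 2:r rests on {1:t}
piece 3:r rests on {2:r}
piece 4:s rests on {1:t}
piece 5:u rests on {4:s}
piece 6:p rests on {3:r, 5:u}
piece 7:s rests on {6:p}
piece 8:u rests on {7:s}
minimal pieces: {0:r}
ways to finish when only these pieces remain (= sum over removing one remaining piece with nothing left below it):
  1 left: {8}→1
  2 left: {7,8}→1
  3 left: {6,7,8}→1
  4 left: {3,6,7,8}→1  {5,6,7,8}→1
  5 left: {2,3,6,7,8}→1  {3,5,6,7,8}→2  {4,5,6,7,8}→1
  6 left: {2,3,5,6,7,8}→3  {3,4,5,6,7,8}→3
  7 left: {2,3,4,5,6,7,8}→6
  placing 0:r first → 6 extensions

6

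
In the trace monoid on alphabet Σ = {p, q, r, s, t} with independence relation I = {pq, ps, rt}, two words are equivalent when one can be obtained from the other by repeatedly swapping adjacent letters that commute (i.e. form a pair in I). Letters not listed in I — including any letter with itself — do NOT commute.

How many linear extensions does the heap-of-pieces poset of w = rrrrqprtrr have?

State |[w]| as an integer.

8

drop 0:r onto floor
drop 1:r onto {0:r}
drop 2:r onto {1:r}
drop 3:r onto {2:r}
drop 4:q onto {3:r}
drop 5:p onto {3:r}
drop 6:r onto {4:q, 5:p}
drop 7:t onto {4:q, 5:p}
drop 8:r onto {6:r}
drop 9:r onto {8:r}
ground layer = {0:r}
drop-orders for the pieces not yet dropped (sum over which currently-grounded one goes next):
  1 to go: {7} 1  {9} 1
  2 to go: {7,9} 2  {8,9} 1
  3 to go: {6,8,9} 1  {7,8,9} 3
  4 to go: {6,7,8,9} 4
  5 to go: {4,6,7,8,9} 4  {5,6,7,8,9} 4
  6 to go: {4,5,6,7,8,9} 8
  7 to go: {3,4,5,6,7,8,9} 8
  8 to go: {2,3,4,5,6,7,8,9} 8
  if 0:r drops first: 8 orders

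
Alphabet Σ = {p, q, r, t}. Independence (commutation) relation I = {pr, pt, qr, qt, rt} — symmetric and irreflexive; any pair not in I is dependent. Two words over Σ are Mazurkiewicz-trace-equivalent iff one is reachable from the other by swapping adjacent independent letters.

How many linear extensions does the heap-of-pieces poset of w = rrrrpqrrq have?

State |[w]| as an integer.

84

drop 0:r onto floor
drop 1:r onto {0:r}
drop 2:r onto {1:r}
drop 3:r onto {2:r}
drop 4:p onto floor
drop 5:q onto {4:p}
drop 6:r onto {3:r}
drop 7:r onto {6:r}
drop 8:q onto {5:q}
ground layer = {0:r, 4:p}
drop-orders for the pieces not yet dropped (sum over which currently-grounded one goes next):
  1 to go: {7} 1  {8} 1
  2 to go: {5,8} 1  {6,7} 1  {7,8} 2
  3 to go: {3,6,7} 1  {4,5,8} 1  {5,7,8} 3  {6,7,8} 3
  4 to go: {2,3,6,7} 1  {3,6,7,8} 4  {4,5,7,8} 4  {5,6,7,8} 6
  5 to go: {1,2,3,6,7} 1  {2,3,6,7,8} 5  {3,5,6,7,8} 10  {4,5,6,7,8} 10
  6 to go: {0,1,2,3,6,7} 1  {1,2,3,6,7,8} 6  {2,3,5,6,7,8} 15  {3,4,5,6,7,8} 20
  7 to go: {0,1,2,3,6,7,8} 7  {1,2,3,5,6,7,8} 21  {2,3,4,5,6,7,8} 35
  if 0:r drops first: 56 orders
  if 4:p drops first: 28 orders
heap linearizations: 84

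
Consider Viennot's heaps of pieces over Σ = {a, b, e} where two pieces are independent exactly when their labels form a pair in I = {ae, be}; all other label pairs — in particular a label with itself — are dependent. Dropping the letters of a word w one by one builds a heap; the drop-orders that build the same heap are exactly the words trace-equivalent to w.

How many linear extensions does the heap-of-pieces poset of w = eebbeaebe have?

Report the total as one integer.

drop 0:e onto floor
drop 1:e onto {0:e}
drop 2:b onto floor
drop 3:b onto {2:b}
drop 4:e onto {1:e}
drop 5:a onto {3:b}
drop 6:e onto {4:e}
drop 7:b onto {5:a}
drop 8:e onto {6:e}
ground layer = {0:e, 2:b}
drop-orders for the pieces not yet dropped (sum over which currently-grounded one goes next):
  1 to go: {7} 1  {8} 1
  2 to go: {5,7} 1  {6,8} 1  {7,8} 2
  3 to go: {3,5,7} 1  {4,6,8} 1  {5,7,8} 3  {6,7,8} 3
  4 to go: {1,4,6,8} 1  {2,3,5,7} 1  {3,5,7,8} 4  {4,6,7,8} 4  {5,6,7,8} 6
  5 to go: {0,1,4,6,8} 1  {1,4,6,7,8} 5  {2,3,5,7,8} 5  {3,5,6,7,8} 10  {4,5,6,7,8} 10
  6 to go: {0,1,4,6,7,8} 6  {1,4,5,6,7,8} 15  {2,3,5,6,7,8} 15  {3,4,5,6,7,8} 20
  7 to go: {0,1,4,5,6,7,8} 21  {1,3,4,5,6,7,8} 35  {2,3,4,5,6,7,8} 35
  if 0:e drops first: 70 orders
  if 2:b drops first: 56 orders
heap linearizations: 126

126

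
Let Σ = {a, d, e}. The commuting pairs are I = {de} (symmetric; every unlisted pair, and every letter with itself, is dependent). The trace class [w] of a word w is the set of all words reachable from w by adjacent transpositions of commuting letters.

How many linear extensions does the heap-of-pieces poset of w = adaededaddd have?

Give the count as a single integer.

6

piece 0:a — minimal
piece 1:d rests on {0:a}
piece 2:a rests on {1:d}
piece 3:e rests on {2:a}
piece 4:d rests on {2:a}
piece 5:e rests on {3:e}
piece 6:d rests on {4:d}
piece 7:a rests on {5:e, 6:d}
piece 8:d rests on {7:a}
piece 9:d rests on {8:d}
piece 10:d rests on {9:d}
minimal pieces: {0:a}
ways to finish when only these pieces remain (= sum over removing one remaining piece with nothing left below it):
  1 left: {10}→1
  2 left: {9,10}→1
  3 left: {8,9,10}→1
  4 left: {7,8,9,10}→1
  5 left: {5,7,8,9,10}→1  {6,7,8,9,10}→1
  6 left: {3,5,7,8,9,10}→1  {4,6,7,8,9,10}→1  {5,6,7,8,9,10}→2
  7 left: {3,5,6,7,8,9,10}→3  {4,5,6,7,8,9,10}→3
  8 left: {3,4,5,6,7,8,9,10}→6
  9 left: {2,3,4,5,6,7,8,9,10}→6
  placing 0:a first → 6 extensions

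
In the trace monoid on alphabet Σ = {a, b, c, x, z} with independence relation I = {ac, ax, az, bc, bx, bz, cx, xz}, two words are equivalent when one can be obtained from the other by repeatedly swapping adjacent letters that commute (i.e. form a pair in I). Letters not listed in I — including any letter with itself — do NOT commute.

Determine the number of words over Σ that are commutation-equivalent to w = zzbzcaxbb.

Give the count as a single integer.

piece 0:z — minimal
piece 1:z rests on {0:z}
piece 2:b — minimal
piece 3:z rests on {1:z}
piece 4:c rests on {3:z}
piece 5:a rests on {2:b}
piece 6:x — minimal
piece 7:b rests on {5:a}
piece 8:b rests on {7:b}
minimal pieces: {0:z, 2:b, 6:x}
ways to finish when only these pieces remain (= sum over removing one remaining piece with nothing left below it):
  1 left: {4}→1  {6}→1  {8}→1
  2 left: {3,4}→1  {4,6}→2  {4,8}→2  {6,8}→2  {7,8}→1
  3 left: {1,3,4}→1  {3,4,6}→3  {3,4,8}→3  {4,6,8}→6  {4,7,8}→3  {5,7,8}→1  {6,7,8}→3
  4 left: {0,1,3,4}→1  {1,3,4,6}→4  {1,3,4,8}→4  {2,5,7,8}→1  {3,4,6,8}→12  {3,4,7,8}→6  {4,5,7,8}→4  {4,6,7,8}→12  {5,6,7,8}→4
  5 left: {0,1,3,4,6}→5  {0,1,3,4,8}→5  {1,3,4,6,8}→20  {1,3,4,7,8}→10  {2,4,5,7,8}→5  {2,5,6,7,8}→5  {3,4,5,7,8}→10  {3,4,6,7,8}→30  {4,5,6,7,8}→20
  6 left: {0,1,3,4,6,8}→30  {0,1,3,4,7,8}→15  {1,3,4,5,7,8}→20  {1,3,4,6,7,8}→60  {2,3,4,5,7,8}→15  {2,4,5,6,7,8}→30  {3,4,5,6,7,8}→60
  7 left: {0,1,3,4,5,7,8}→35  {0,1,3,4,6,7,8}→105  {1,2,3,4,5,7,8}→35  {1,3,4,5,6,7,8}→140  {2,3,4,5,6,7,8}→105
  placing 0:z first → 280 extensions
  placing 2:b first → 280 extensions
  placing 6:x first → 70 extensions
total linear extensions = 630

630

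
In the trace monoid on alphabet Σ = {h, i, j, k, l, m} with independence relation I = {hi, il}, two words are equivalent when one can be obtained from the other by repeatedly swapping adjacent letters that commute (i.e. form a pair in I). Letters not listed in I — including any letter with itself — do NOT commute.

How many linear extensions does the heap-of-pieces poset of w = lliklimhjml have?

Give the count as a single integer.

#0=l has no predecessor
#1=l depends on [0:l]
#2=i has no predecessor
#3=k depends on [1:l, 2:i]
#4=l depends on [3:k]
#5=i depends on [3:k]
#6=m depends on [4:l, 5:i]
#7=h depends on [6:m]
#8=j depends on [7:h]
#9=m depends on [8:j]
#10=l depends on [9:m]
sources: [0:l, 2:i]
N(rest) = Σ N(rest − s) over sources s of rest; N(one piece) = 1:
  size 1 → [10]=1
  size 2 → [9,10]=1
  size 3 → [8,9,10]=1
  size 4 → [7,8,9,10]=1
  size 5 → [6,7,8,9,10]=1
  size 6 → [4,6,7,8,9,10]=1  [5,6,7,8,9,10]=1
  size 7 → [4,5,6,7,8,9,10]=2
  size 8 → [3,4,5,6,7,8,9,10]=2
  size 9 → [1,3,4,5,6,7,8,9,10]=2  [2,3,4,5,6,7,8,9,10]=2
  first=0(l) contributes 4
  first=2(i) contributes 2
|[w]| = 6

6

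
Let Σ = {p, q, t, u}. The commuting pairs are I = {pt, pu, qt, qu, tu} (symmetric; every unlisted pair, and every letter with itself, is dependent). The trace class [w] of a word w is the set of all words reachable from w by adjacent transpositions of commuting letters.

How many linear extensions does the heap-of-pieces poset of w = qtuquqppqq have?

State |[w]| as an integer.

360

drop 0:q onto floor
drop 1:t onto floor
drop 2:u onto floor
drop 3:q onto {0:q}
drop 4:u onto {2:u}
drop 5:q onto {3:q}
drop 6:p onto {5:q}
drop 7:p onto {6:p}
drop 8:q onto {7:p}
drop 9:q onto {8:q}
ground layer = {0:q, 1:t, 2:u}
drop-orders for the pieces not yet dropped (sum over which currently-grounded one goes next):
  1 to go: {1} 1  {4} 1  {9} 1
  2 to go: {1,4} 2  {1,9} 2  {2,4} 1  {4,9} 2  {8,9} 1
  3 to go: {1,2,4} 3  {1,4,9} 6  {1,8,9} 3  {2,4,9} 3  {4,8,9} 3  {7,8,9} 1
  4 to go: {1,2,4,9} 12  {1,4,8,9} 12  {1,7,8,9} 4  {2,4,8,9} 6  {4,7,8,9} 4  {6,7,8,9} 1
  5 to go: {1,2,4,8,9} 30  {1,4,7,8,9} 20  {1,6,7,8,9} 5  {2,4,7,8,9} 10  {4,6,7,8,9} 5  {5,6,7,8,9} 1
  6 to go: {1,2,4,7,8,9} 60  {1,4,6,7,8,9} 30  {1,5,6,7,8,9} 6  {2,4,6,7,8,9} 15  {3,5,6,7,8,9} 1  {4,5,6,7,8,9} 6
  7 to go: {0,3,5,6,7,8,9} 1  {1,2,4,6,7,8,9} 105  {1,3,5,6,7,8,9} 7  {1,4,5,6,7,8,9} 42  {2,4,5,6,7,8,9} 21  {3,4,5,6,7,8,9} 7
  8 to go: {0,1,3,5,6,7,8,9} 8  {0,3,4,5,6,7,8,9} 8  {1,2,4,5,6,7,8,9} 168  {1,3,4,5,6,7,8,9} 56  {2,3,4,5,6,7,8,9} 28
  if 0:q drops first: 252 orders
  if 1:t drops first: 36 orders
  if 2:u drops first: 72 orders
heap linearizations: 360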